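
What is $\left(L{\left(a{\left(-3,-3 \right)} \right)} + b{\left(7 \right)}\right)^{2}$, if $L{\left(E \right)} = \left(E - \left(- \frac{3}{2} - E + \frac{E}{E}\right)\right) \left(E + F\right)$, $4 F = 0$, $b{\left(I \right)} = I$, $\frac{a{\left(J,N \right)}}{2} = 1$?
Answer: $256$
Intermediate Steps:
$a{\left(J,N \right)} = 2$ ($a{\left(J,N \right)} = 2 \cdot 1 = 2$)
$F = 0$ ($F = \frac{1}{4} \cdot 0 = 0$)
$L{\left(E \right)} = E \left(\frac{1}{2} + 2 E\right)$ ($L{\left(E \right)} = \left(E - \left(- \frac{3}{2} - E + \frac{E}{E}\right)\right) \left(E + 0\right) = \left(E - \left(1 - \frac{3}{2} - E\right)\right) E = \left(E + \left(E - \left(1 - \frac{3}{2}\right)\right)\right) E = \left(E + \left(E - - \frac{1}{2}\right)\right) E = \left(E + \left(E + \frac{1}{2}\right)\right) E = \left(E + \left(\frac{1}{2} + E\right)\right) E = \left(\frac{1}{2} + 2 E\right) E = E \left(\frac{1}{2} + 2 E\right)$)
$\left(L{\left(a{\left(-3,-3 \right)} \right)} + b{\left(7 \right)}\right)^{2} = \left(\frac{1}{2} \cdot 2 \left(1 + 4 \cdot 2\right) + 7\right)^{2} = \left(\frac{1}{2} \cdot 2 \left(1 + 8\right) + 7\right)^{2} = \left(\frac{1}{2} \cdot 2 \cdot 9 + 7\right)^{2} = \left(9 + 7\right)^{2} = 16^{2} = 256$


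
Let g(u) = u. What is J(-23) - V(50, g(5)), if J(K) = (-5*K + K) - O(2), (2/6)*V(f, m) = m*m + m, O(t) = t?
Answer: 0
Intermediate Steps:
V(f, m) = 3*m + 3*m**2 (V(f, m) = 3*(m*m + m) = 3*(m**2 + m) = 3*(m + m**2) = 3*m + 3*m**2)
J(K) = -2 - 4*K (J(K) = (-5*K + K) - 1*2 = -4*K - 2 = -2 - 4*K)
J(-23) - V(50, g(5)) = (-2 - 4*(-23)) - 3*5*(1 + 5) = (-2 + 92) - 3*5*6 = 90 - 1*90 = 90 - 90 = 0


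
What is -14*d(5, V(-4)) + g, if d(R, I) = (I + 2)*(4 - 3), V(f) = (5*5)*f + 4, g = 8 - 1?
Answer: 1323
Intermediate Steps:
g = 7
V(f) = 4 + 25*f (V(f) = 25*f + 4 = 4 + 25*f)
d(R, I) = 2 + I (d(R, I) = (2 + I)*1 = 2 + I)
-14*d(5, V(-4)) + g = -14*(2 + (4 + 25*(-4))) + 7 = -14*(2 + (4 - 100)) + 7 = -14*(2 - 96) + 7 = -14*(-94) + 7 = 1316 + 7 = 1323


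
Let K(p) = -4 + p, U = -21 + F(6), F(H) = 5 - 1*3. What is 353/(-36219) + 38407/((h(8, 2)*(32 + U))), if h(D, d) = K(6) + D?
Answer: 1391017243/4708470 ≈ 295.43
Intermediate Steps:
F(H) = 2 (F(H) = 5 - 3 = 2)
U = -19 (U = -21 + 2 = -19)
h(D, d) = 2 + D (h(D, d) = (-4 + 6) + D = 2 + D)
353/(-36219) + 38407/((h(8, 2)*(32 + U))) = 353/(-36219) + 38407/(((2 + 8)*(32 - 19))) = 353*(-1/36219) + 38407/((10*13)) = -353/36219 + 38407/130 = 1391017243/4708470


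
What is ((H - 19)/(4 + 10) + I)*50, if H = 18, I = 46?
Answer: 16075/7 ≈ 2296.4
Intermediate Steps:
((H - 19)/(4 + 10) + I)*50 = ((18 - 19)/(4 + 10) + 46)*50 = (-1/14 + 46)*50 = (643/14)*50 = 16075/7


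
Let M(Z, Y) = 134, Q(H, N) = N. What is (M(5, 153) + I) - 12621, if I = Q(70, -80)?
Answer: -12567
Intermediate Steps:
I = -80
(M(5, 153) + I) - 12621 = (134 - 80) - 12621 = 54 - 12621 = -12567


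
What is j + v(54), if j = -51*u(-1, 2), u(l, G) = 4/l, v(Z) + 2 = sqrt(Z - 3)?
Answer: 202 + sqrt(51) ≈ 209.14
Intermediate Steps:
v(Z) = -2 + sqrt(-3 + Z) (v(Z) = -2 + sqrt(Z - 3) = -2 + sqrt(-3 + Z))
j = 204 (j = -204/(-1) = -204*(-1) = -51*(-4) = 204)
j + v(54) = 204 + (-2 + sqrt(-3 + 54)) = 204 + (-2 + sqrt(51)) = 202 + sqrt(51)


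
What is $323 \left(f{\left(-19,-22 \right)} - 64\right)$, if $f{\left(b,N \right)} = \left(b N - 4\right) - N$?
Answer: $120156$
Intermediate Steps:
$f{\left(b,N \right)} = -4 - N + N b$ ($f{\left(b,N \right)} = \left(N b - 4\right) - N = \left(-4 + N b\right) - N = -4 - N + N b$)
$323 \left(f{\left(-19,-22 \right)} - 64\right) = 323 \left(\left(-4 - -22 - -418\right) - 64\right) = 323 \left(\left(-4 + 22 + 418\right) - 64\right) = 323 \left(436 - 64\right) = 323 \cdot 372 = 120156$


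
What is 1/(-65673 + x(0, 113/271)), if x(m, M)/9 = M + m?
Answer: -271/17796366 ≈ -1.5228e-5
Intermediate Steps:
x(m, M) = 9*M + 9*m (x(m, M) = 9*(M + m) = 9*M + 9*m)
1/(-65673 + x(0, 113/271)) = 1/(-65673 + (9*(113/271) + 9*0)) = 1/(-65673 + (9*(113*(1/271)) + 0)) = 1/(-65673 + (9*(113/271) + 0)) = 1/(-65673 + (1017/271 + 0)) = 1/(-65673 + 1017/271) = 1/(-17796366/271) = -271/17796366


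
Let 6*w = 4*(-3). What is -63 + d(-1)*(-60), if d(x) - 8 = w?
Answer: -423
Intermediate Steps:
w = -2 (w = (4*(-3))/6 = (1/6)*(-12) = -2)
d(x) = 6 (d(x) = 8 - 2 = 6)
-63 + d(-1)*(-60) = -63 + 6*(-60) = -63 - 360 = -423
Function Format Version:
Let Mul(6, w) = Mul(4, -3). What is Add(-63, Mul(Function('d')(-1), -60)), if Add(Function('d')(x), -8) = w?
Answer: -423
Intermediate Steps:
w = -2 (w = Mul(Rational(1, 6), Mul(4, -3)) = Mul(Rational(1, 6), -12) = -2)
Function('d')(x) = 6 (Function('d')(x) = Add(8, -2) = 6)
Add(-63, Mul(Function('d')(-1), -60)) = Add(-63, Mul(6, -60)) = Add(-63, -360) = -423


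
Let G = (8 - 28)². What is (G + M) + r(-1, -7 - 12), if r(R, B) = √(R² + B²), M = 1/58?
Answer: 23201/58 + √362 ≈ 419.04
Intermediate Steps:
G = 400 (G = (-20)² = 400)
M = 1/58 ≈ 0.017241
r(R, B) = √(B² + R²)
(G + M) + r(-1, -7 - 12) = (400 + 1/58) + √((-7 - 12)² + (-1)²) = 23201/58 + √((-19)² + 1) = 23201/58 + √(361 + 1) = 23201/58 + √362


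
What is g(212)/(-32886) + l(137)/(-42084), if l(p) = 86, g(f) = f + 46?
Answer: -18103/1830654 ≈ -0.0098888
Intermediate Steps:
g(f) = 46 + f
g(212)/(-32886) + l(137)/(-42084) = (46 + 212)/(-32886) + 86/(-42084) = 258*(-1/32886) + 86*(-1/42084) = -43/5481 - 43/21042 = -18103/1830654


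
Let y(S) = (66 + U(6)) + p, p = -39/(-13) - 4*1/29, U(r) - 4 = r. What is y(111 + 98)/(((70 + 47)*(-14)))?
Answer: -2287/47502 ≈ -0.048145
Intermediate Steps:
U(r) = 4 + r
p = 83/29 (p = -39*(-1/13) - 4*1/29 = 3 - 4/29 = 83/29 ≈ 2.8621)
y(S) = 2287/29 (y(S) = (66 + (4 + 6)) + 83/29 = (66 + 10) + 83/29 = 76 + 83/29 = 2287/29)
y(111 + 98)/(((70 + 47)*(-14))) = 2287/(29*(((70 + 47)*(-14)))) = 2287/(29*((117*(-14)))) = (2287/29)/(-1638) = (2287/29)*(-1/1638) = -2287/47502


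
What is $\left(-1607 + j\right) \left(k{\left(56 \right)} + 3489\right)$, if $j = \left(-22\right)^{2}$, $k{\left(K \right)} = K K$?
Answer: $-7439875$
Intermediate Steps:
$k{\left(K \right)} = K^{2}$
$j = 484$
$\left(-1607 + j\right) \left(k{\left(56 \right)} + 3489\right) = \left(-1607 + 484\right) \left(56^{2} + 3489\right) = - 1123 \left(3136 + 3489\right) = \left(-1123\right) 6625 = -7439875$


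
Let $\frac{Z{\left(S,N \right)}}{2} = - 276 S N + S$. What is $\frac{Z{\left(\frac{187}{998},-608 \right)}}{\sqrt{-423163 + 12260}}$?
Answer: $- \frac{31380283 i \sqrt{410903}}{205040597} \approx - 98.104 i$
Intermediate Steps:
$Z{\left(S,N \right)} = 2 S - 552 N S$ ($Z{\left(S,N \right)} = 2 \left(- 276 S N + S\right) = 2 \left(- 276 N S + S\right) = 2 \left(S - 276 N S\right) = 2 S - 552 N S$)
$\frac{Z{\left(\frac{187}{998},-608 \right)}}{\sqrt{-423163 + 12260}} = \frac{2 \cdot \frac{187}{998} \left(1 - -167808\right)}{\sqrt{-423163 + 12260}} = \frac{2 \cdot 187 \cdot \frac{1}{998} \left(1 + 167808\right)}{\sqrt{-410903}} = \frac{2 \cdot \frac{187}{998} \cdot 167809}{i \sqrt{410903}} = \frac{31380283 \left(- \frac{i \sqrt{410903}}{410903}\right)}{499} = - \frac{31380283 i \sqrt{410903}}{205040597}$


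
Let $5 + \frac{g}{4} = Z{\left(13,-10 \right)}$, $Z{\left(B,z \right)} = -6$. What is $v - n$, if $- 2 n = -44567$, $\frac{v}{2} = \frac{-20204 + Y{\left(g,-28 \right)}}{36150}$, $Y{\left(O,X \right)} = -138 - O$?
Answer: $- \frac{268529707}{12050} \approx -22285.0$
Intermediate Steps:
$g = -44$ ($g = -20 + 4 \left(-6\right) = -20 - 24 = -44$)
$v = - \frac{6766}{6025}$ ($v = 2 \frac{-20204 - 94}{36150} = 2 \left(-20204 + \left(-138 + 44\right)\right) \frac{1}{36150} = 2 \left(-20204 - 94\right) \frac{1}{36150} = 2 \left(\left(-20298\right) \frac{1}{36150}\right) = 2 \left(- \frac{3383}{6025}\right) = - \frac{6766}{6025} \approx -1.123$)
$n = \frac{44567}{2}$ ($n = \left(- \frac{1}{2}\right) \left(-44567\right) = \frac{44567}{2} \approx 22284.0$)
$v - n = - \frac{6766}{6025} - \frac{44567}{2} = - \frac{268529707}{12050}$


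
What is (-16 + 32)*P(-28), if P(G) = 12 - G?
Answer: 640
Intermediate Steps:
(-16 + 32)*P(-28) = (-16 + 32)*(12 - 1*(-28)) = 16*(12 + 28) = 16*40 = 640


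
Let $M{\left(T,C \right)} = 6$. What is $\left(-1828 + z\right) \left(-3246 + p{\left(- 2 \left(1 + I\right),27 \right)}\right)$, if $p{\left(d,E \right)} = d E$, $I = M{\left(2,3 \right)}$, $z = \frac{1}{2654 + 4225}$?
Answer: $\frac{15190371688}{2293} \approx 6.6247 \cdot 10^{6}$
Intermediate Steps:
$z = \frac{1}{6879} \approx 0.00014537$
$I = 6$
$p{\left(d,E \right)} = E d$
$\left(-1828 + z\right) \left(-3246 + p{\left(- 2 \left(1 + I\right),27 \right)}\right) = \left(-1828 + \frac{1}{6879}\right) \left(-3246 + 27 \left(- 2 \left(1 + 6\right)\right)\right) = - \frac{12574811 \left(-3246 + 27 \left(\left(-2\right) 7\right)\right)}{6879} = - \frac{12574811 \left(-3246 + 27 \left(-14\right)\right)}{6879} = - \frac{12574811 \left(-3246 - 378\right)}{6879} = \left(- \frac{12574811}{6879}\right) \left(-3624\right) = \frac{15190371688}{2293}$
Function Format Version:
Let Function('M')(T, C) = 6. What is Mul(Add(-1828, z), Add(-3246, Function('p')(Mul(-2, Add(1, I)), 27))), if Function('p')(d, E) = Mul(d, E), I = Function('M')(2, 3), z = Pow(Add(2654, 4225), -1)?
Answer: Rational(15190371688, 2293) ≈ 6.6247e+6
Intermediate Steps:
z = Rational(1, 6879) (z = Pow(6879, -1) = Rational(1, 6879) ≈ 0.00014537)
I = 6
Function('p')(d, E) = Mul(E, d)
Mul(Add(-1828, z), Add(-3246, Function('p')(Mul(-2, Add(1, I)), 27))) = Mul(Add(-1828, Rational(1, 6879)), Add(-3246, Mul(27, Mul(-2, Add(1, 6))))) = Mul(Rational(-12574811, 6879), Add(-3246, Mul(27, Mul(-2, 7)))) = Mul(Rational(-12574811, 6879), Add(-3246, Mul(27, -14))) = Mul(Rational(-12574811, 6879), Add(-3246, -378)) = Mul(Rational(-12574811, 6879), -3624) = Rational(15190371688, 2293)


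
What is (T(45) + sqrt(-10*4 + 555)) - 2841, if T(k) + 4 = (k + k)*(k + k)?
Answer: 5255 + sqrt(515) ≈ 5277.7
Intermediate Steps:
T(k) = -4 + 4*k**2 (T(k) = -4 + (k + k)*(k + k) = -4 + (2*k)*(2*k) = -4 + 4*k**2)
(T(45) + sqrt(-10*4 + 555)) - 2841 = ((-4 + 4*45**2) + sqrt(-10*4 + 555)) - 2841 = ((-4 + 4*2025) + sqrt(-40 + 555)) - 2841 = ((-4 + 8100) + sqrt(515)) - 2841 = (8096 + sqrt(515)) - 2841 = 5255 + sqrt(515)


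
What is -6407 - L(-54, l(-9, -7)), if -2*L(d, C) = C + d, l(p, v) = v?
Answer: -12875/2 ≈ -6437.5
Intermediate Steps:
L(d, C) = -C/2 - d/2 (L(d, C) = -(C + d)/2 = -C/2 - d/2)
-6407 - L(-54, l(-9, -7)) = -6407 - (-½*(-7) - ½*(-54)) = -6407 - (7/2 + 27) = -6407 - 1*61/2 = -6407 - 61/2 = -12875/2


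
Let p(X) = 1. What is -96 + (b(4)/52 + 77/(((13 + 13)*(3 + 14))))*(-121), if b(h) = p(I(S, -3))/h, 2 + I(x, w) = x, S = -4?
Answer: -416049/3536 ≈ -117.66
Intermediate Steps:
I(x, w) = -2 + x
b(h) = 1/h
-96 + (b(4)/52 + 77/(((13 + 13)*(3 + 14))))*(-121) = -96 + (1/(4*52) + 77/(((13 + 13)*(3 + 14))))*(-121) = -96 + ((¼)*(1/52) + 77/((26*17)))*(-121) = -96 + (1/208 + 77/442)*(-121) = -96 + (633/3536)*(-121) = -96 - 76593/3536 = -416049/3536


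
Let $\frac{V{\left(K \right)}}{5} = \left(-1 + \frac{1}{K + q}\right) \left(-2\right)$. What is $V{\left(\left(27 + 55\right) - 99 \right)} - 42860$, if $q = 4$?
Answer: $- \frac{557040}{13} \approx -42849.0$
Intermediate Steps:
$V{\left(K \right)} = 10 - \frac{10}{4 + K}$ ($V{\left(K \right)} = 5 \left(-1 + \frac{1}{K + 4}\right) \left(-2\right) = 5 \left(-1 + \frac{1}{4 + K}\right) \left(-2\right) = 5 \left(2 - \frac{2}{4 + K}\right) = 10 - \frac{10}{4 + K}$)
$V{\left(\left(27 + 55\right) - 99 \right)} - 42860 = \frac{10 \left(3 + \left(\left(27 + 55\right) - 99\right)\right)}{4 + \left(\left(27 + 55\right) - 99\right)} - 42860 = \frac{10 \left(3 + \left(82 - 99\right)\right)}{4 + \left(82 - 99\right)} - 42860 = \frac{10 \left(3 - 17\right)}{4 - 17} - 42860 = 10 \frac{1}{-13} \left(-14\right) - 42860 = 10 \left(- \frac{1}{13}\right) \left(-14\right) - 42860 = \frac{140}{13} - 42860 = - \frac{557040}{13}$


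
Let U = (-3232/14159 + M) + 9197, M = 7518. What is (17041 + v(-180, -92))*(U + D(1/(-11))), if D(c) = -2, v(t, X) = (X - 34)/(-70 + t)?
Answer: 100815891028676/353975 ≈ 2.8481e+8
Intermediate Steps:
v(t, X) = (-34 + X)/(-70 + t)
U = 236664453/14159 (U = (-3232/14159 + 7518) + 9197 = 106444130/14159 + 9197 = 236664453/14159 ≈ 16715.)
(17041 + v(-180, -92))*(U + D(1/(-11))) = (17041 + (-34 - 92)/(-70 - 180))*(236664453/14159 - 2) = (17041 - 126/(-250))*(236636135/14159) = (17041 - 1/250*(-126))*(236636135/14159) = (17041 + 63/125)*(236636135/14159) = (2130188/125)*(236636135/14159) = 100815891028676/353975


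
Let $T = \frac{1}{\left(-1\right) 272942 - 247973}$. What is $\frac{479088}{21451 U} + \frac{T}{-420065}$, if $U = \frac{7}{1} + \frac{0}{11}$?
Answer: $\frac{104833154386708957}{32857078372287575} \approx 3.1906$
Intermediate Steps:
$U = 7$ ($U = 7 \cdot 1 + 0 \cdot \frac{1}{11} = 7 + 0 = 7$)
$T = - \frac{1}{520915}$ ($T = \frac{1}{-272942 - 247973} = \frac{1}{-520915} = - \frac{1}{520915} \approx -1.9197 \cdot 10^{-6}$)
$\frac{479088}{21451 U} + \frac{T}{-420065} = \frac{479088}{21451 \cdot 7} - \frac{1}{520915 \left(-420065\right)} = \frac{479088}{150157} - - \frac{1}{218818159475} = 479088 \cdot \frac{1}{150157} + \frac{1}{218818159475} = \frac{479088}{150157} + \frac{1}{218818159475} = \frac{104833154386708957}{32857078372287575}$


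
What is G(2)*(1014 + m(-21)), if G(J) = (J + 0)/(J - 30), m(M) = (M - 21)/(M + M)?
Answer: -145/2 ≈ -72.500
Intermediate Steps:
m(M) = (-21 + M)/(2*M) (m(M) = (-21 + M)/((2*M)) = (-21 + M)*(1/(2*M)) = (-21 + M)/(2*M))
G(J) = J/(-30 + J)
G(2)*(1014 + m(-21)) = (2/(-30 + 2))*(1014 + (½)*(-21 - 21)/(-21)) = (2/(-28))*(1014 + (½)*(-1/21)*(-42)) = (2*(-1/28))*(1014 + 1) = -1/14*1015 = -145/2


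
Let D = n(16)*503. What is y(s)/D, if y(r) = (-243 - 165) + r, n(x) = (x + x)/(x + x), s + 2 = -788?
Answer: -1198/503 ≈ -2.3817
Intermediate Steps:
s = -790 (s = -2 - 788 = -790)
n(x) = 1 (n(x) = (2*x)/((2*x)) = (2*x)*(1/(2*x)) = 1)
y(r) = -408 + r
D = 503 (D = 1*503 = 503)
y(s)/D = (-408 - 790)/503 = -1198*1/503 = -1198/503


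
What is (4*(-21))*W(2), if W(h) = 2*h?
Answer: -336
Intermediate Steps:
(4*(-21))*W(2) = (4*(-21))*(2*2) = -84*4 = -336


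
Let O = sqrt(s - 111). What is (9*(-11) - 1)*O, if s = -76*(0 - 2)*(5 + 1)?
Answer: -300*sqrt(89) ≈ -2830.2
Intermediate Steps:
s = 912 (s = -(-152)*6 = -76*(-12) = 912)
O = 3*sqrt(89) (O = sqrt(912 - 111) = sqrt(801) = 3*sqrt(89) ≈ 28.302)
(9*(-11) - 1)*O = (9*(-11) - 1)*(3*sqrt(89)) = (-99 - 1)*(3*sqrt(89)) = -300*sqrt(89)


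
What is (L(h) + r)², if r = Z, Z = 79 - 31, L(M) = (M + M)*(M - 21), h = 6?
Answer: 17424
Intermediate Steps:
L(M) = 2*M*(-21 + M) (L(M) = (2*M)*(-21 + M) = 2*M*(-21 + M))
Z = 48
r = 48
(L(h) + r)² = (2*6*(-21 + 6) + 48)² = (2*6*(-15) + 48)² = (-180 + 48)² = (-132)² = 17424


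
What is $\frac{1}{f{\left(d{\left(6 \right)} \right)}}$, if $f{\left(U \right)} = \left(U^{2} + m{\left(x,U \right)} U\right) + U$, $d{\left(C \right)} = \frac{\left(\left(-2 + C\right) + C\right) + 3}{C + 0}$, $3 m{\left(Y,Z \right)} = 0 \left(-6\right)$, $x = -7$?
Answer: $\frac{36}{247} \approx 0.14575$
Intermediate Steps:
$m{\left(Y,Z \right)} = 0$ ($m{\left(Y,Z \right)} = \frac{0 \left(-6\right)}{3} = \frac{1}{3} \cdot 0 = 0$)
$d{\left(C \right)} = \frac{1 + 2 C}{C}$ ($d{\left(C \right)} = \frac{\left(-2 + 2 C\right) + 3}{C} = \frac{1 + 2 C}{C}$)
$f{\left(U \right)} = U + U^{2}$ ($f{\left(U \right)} = \left(U^{2} + 0 U\right) + U = \left(U^{2} + 0\right) + U = U^{2} + U = U + U^{2}$)
$\frac{1}{f{\left(d{\left(6 \right)} \right)}} = \frac{1}{\left(2 + \frac{1}{6}\right) \left(1 + \left(2 + \frac{1}{6}\right)\right)} = \frac{1}{\frac{13}{6} \left(1 + \frac{13}{6}\right)} = \frac{1}{\frac{13}{6} \cdot \frac{19}{6}} = \frac{1}{\frac{247}{36}} = \frac{36}{247}$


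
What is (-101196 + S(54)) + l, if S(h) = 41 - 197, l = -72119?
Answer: -173471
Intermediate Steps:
S(h) = -156
(-101196 + S(54)) + l = (-101196 - 156) - 72119 = -101352 - 72119 = -173471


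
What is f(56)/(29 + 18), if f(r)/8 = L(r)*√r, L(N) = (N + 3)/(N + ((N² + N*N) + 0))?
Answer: 118*√14/37177 ≈ 0.011876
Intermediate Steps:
L(N) = (3 + N)/(N + 2*N²) (L(N) = (3 + N)/(N + ((N² + N²) + 0)) = (3 + N)/(N + (2*N² + 0)) = (3 + N)/(N + 2*N²))
f(r) = 8*(3 + r)/(√r*(1 + 2*r)) (f(r) = 8*(((3 + r)/(r*(1 + 2*r)))*√r) = 8*((3 + r)/(√r*(1 + 2*r))) = 8*(3 + r)/(√r*(1 + 2*r)))
f(56)/(29 + 18) = (8*(3 + 56)/(√56*(1 + 2*56)))/(29 + 18) = (8*(√14/28)*59/(1 + 112))/47 = (8*(√14/28)*59/113)*(1/47) = (8*(√14/28)*(1/113)*59)*(1/47) = (118*√14/791)*(1/47) = 118*√14/37177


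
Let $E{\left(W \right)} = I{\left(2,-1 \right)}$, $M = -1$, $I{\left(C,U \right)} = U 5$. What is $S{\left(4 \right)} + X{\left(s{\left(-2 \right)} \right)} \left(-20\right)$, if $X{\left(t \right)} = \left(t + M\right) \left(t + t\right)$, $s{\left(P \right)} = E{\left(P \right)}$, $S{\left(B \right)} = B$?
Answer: $-1196$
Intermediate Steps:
$I{\left(C,U \right)} = 5 U$
$E{\left(W \right)} = -5$ ($E{\left(W \right)} = 5 \left(-1\right) = -5$)
$s{\left(P \right)} = -5$
$X{\left(t \right)} = 2 t \left(-1 + t\right)$ ($X{\left(t \right)} = \left(t - 1\right) \left(t + t\right) = \left(-1 + t\right) 2 t = 2 t \left(-1 + t\right)$)
$S{\left(4 \right)} + X{\left(s{\left(-2 \right)} \right)} \left(-20\right) = 4 + 2 \left(-5\right) \left(-1 - 5\right) \left(-20\right) = 4 + 2 \left(-5\right) \left(-6\right) \left(-20\right) = 4 + 60 \left(-20\right) = 4 - 1200 = -1196$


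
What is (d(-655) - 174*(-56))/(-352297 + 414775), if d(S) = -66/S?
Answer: 354577/2273505 ≈ 0.15596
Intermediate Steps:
(d(-655) - 174*(-56))/(-352297 + 414775) = (-66/(-655) - 174*(-56))/(-352297 + 414775) = (-66*(-1/655) + 9744)/62478 = (66/655 + 9744)*(1/62478) = (6382386/655)*(1/62478) = 354577/2273505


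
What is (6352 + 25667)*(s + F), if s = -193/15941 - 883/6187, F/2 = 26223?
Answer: 165620667439400472/98626967 ≈ 1.6793e+9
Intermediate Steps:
F = 52446 (F = 2*26223 = 52446)
s = -15269994/98626967 (s = -193*1/15941 - 883*1/6187 = -193/15941 - 883/6187 = -15269994/98626967 ≈ -0.15483)
(6352 + 25667)*(s + F) = (6352 + 25667)*(-15269994/98626967 + 52446) = 32019*(5172574641288/98626967) = 165620667439400472/98626967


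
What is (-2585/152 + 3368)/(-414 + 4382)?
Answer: 509351/603136 ≈ 0.84450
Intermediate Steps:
(-2585/152 + 3368)/(-414 + 4382) = (-2585*1/152 + 3368)/3968 = (-2585/152 + 3368)*(1/3968) = (509351/152)*(1/3968) = 509351/603136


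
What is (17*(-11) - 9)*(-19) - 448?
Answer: 3276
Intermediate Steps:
(17*(-11) - 9)*(-19) - 448 = (-187 - 9)*(-19) - 448 = -196*(-19) - 448 = 3724 - 448 = 3276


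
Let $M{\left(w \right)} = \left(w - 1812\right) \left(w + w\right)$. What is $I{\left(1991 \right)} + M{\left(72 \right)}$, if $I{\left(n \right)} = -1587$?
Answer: $-252147$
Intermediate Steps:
$M{\left(w \right)} = 2 w \left(-1812 + w\right)$ ($M{\left(w \right)} = \left(-1812 + w\right) 2 w = 2 w \left(-1812 + w\right)$)
$I{\left(1991 \right)} + M{\left(72 \right)} = -1587 + 2 \cdot 72 \left(-1812 + 72\right) = -1587 + 2 \cdot 72 \left(-1740\right) = -1587 - 250560 = -252147$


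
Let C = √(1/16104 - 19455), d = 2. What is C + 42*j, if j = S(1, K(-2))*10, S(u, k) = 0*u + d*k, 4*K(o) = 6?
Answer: 1260 + I*√1261359162294/8052 ≈ 1260.0 + 139.48*I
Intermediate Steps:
K(o) = 3/2 (K(o) = (¼)*6 = 3/2)
S(u, k) = 2*k (S(u, k) = 0*u + 2*k = 0 + 2*k = 2*k)
C = I*√1261359162294/8052 (C = √(1/16104 - 19455) = √(-313303319/16104) = I*√1261359162294/8052 ≈ 139.48*I)
j = 30 (j = (2*(3/2))*10 = 3*10 = 30)
C + 42*j = I*√1261359162294/8052 + 42*30 = I*√1261359162294/8052 + 1260 = 1260 + I*√1261359162294/8052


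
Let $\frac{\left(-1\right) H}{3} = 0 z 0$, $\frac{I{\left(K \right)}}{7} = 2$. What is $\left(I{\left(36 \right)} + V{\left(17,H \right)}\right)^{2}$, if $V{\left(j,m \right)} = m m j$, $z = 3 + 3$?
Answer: $196$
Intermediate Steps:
$z = 6$
$I{\left(K \right)} = 14$ ($I{\left(K \right)} = 7 \cdot 2 = 14$)
$H = 0$ ($H = - 3 \cdot 0 \cdot 6 \cdot 0 = - 3 \cdot 0 \cdot 0 = \left(-3\right) 0 = 0$)
$V{\left(j,m \right)} = j m^{2}$ ($V{\left(j,m \right)} = m^{2} j = j m^{2}$)
$\left(I{\left(36 \right)} + V{\left(17,H \right)}\right)^{2} = \left(14 + 17 \cdot 0^{2}\right)^{2} = \left(14 + 17 \cdot 0\right)^{2} = \left(14 + 0\right)^{2} = 14^{2} = 196$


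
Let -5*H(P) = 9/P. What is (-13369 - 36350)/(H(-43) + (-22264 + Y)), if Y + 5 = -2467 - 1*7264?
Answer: 10689585/6879991 ≈ 1.5537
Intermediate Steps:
H(P) = -9/(5*P)
Y = -9736 (Y = -5 + (-2467 - 1*7264) = -5 + (-2467 - 7264) = -5 - 9731 = -9736)
(-13369 - 36350)/(H(-43) + (-22264 + Y)) = (-13369 - 36350)/(-9/5/(-43) + (-22264 - 9736)) = -49719/(-9/5*(-1/43) - 32000) = -49719/(9/215 - 32000) = -49719/(-6879991/215) = -49719*(-215/6879991) = 10689585/6879991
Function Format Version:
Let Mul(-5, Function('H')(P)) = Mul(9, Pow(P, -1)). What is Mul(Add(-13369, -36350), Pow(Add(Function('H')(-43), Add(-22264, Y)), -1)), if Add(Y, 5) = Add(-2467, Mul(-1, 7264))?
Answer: Rational(10689585, 6879991) ≈ 1.5537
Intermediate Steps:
Function('H')(P) = Mul(Rational(-9, 5), Pow(P, -1)) (Function('H')(P) = Mul(Rational(-1, 5), Mul(9, Pow(P, -1))) = Mul(Rational(-9, 5), Pow(P, -1)))
Y = -9736 (Y = Add(-5, Add(-2467, Mul(-1, 7264))) = Add(-5, Add(-2467, -7264)) = Add(-5, -9731) = -9736)
Mul(Add(-13369, -36350), Pow(Add(Function('H')(-43), Add(-22264, Y)), -1)) = Mul(Add(-13369, -36350), Pow(Add(Mul(Rational(-9, 5), Pow(-43, -1)), Add(-22264, -9736)), -1)) = Mul(-49719, Pow(Add(Mul(Rational(-9, 5), Rational(-1, 43)), -32000), -1)) = Mul(-49719, Pow(Add(Rational(9, 215), -32000), -1)) = Mul(-49719, Pow(Rational(-6879991, 215), -1)) = Mul(-49719, Rational(-215, 6879991)) = Rational(10689585, 6879991)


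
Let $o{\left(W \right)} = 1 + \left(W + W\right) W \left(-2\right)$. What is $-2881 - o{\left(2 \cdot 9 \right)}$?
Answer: $-1586$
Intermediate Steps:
$o{\left(W \right)} = 1 - 4 W^{2}$ ($o{\left(W \right)} = 1 + 2 W W \left(-2\right) = 1 + 2 W^{2} \left(-2\right) = 1 - 4 W^{2}$)
$-2881 - o{\left(2 \cdot 9 \right)} = -2881 - \left(1 - 4 \left(2 \cdot 9\right)^{2}\right) = -2881 - \left(1 - 4 \cdot 18^{2}\right) = -2881 - \left(1 - 1296\right) = -2881 - -1295 = -2881 + 1295 = -1586$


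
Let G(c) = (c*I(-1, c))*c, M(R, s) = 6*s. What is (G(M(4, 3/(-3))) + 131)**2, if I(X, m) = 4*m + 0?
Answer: 537289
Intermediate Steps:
I(X, m) = 4*m
G(c) = 4*c**3 (G(c) = (c*(4*c))*c = (4*c**2)*c = 4*c**3)
(G(M(4, 3/(-3))) + 131)**2 = (4*(6*(3/(-3)))**3 + 131)**2 = (4*(6*(3*(-1/3)))**3 + 131)**2 = (4*(6*(-1))**3 + 131)**2 = (4*(-6)**3 + 131)**2 = (4*(-216) + 131)**2 = (-864 + 131)**2 = (-733)**2 = 537289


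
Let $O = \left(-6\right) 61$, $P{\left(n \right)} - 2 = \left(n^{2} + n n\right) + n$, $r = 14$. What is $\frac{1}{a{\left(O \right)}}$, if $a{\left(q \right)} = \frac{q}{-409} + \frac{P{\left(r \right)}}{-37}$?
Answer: $- \frac{15133}{153330} \approx -0.098696$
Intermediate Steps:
$P{\left(n \right)} = 2 + n + 2 n^{2}$ ($P{\left(n \right)} = 2 + \left(\left(n^{2} + n n\right) + n\right) = 2 + \left(\left(n^{2} + n^{2}\right) + n\right) = 2 + \left(2 n^{2} + n\right) = 2 + \left(n + 2 n^{2}\right) = 2 + n + 2 n^{2}$)
$O = -366$
$a{\left(q \right)} = - \frac{408}{37} - \frac{q}{409}$ ($a{\left(q \right)} = \frac{q}{-409} + \frac{2 + 14 + 2 \cdot 14^{2}}{-37} = q \left(- \frac{1}{409}\right) + \left(2 + 14 + 2 \cdot 196\right) \left(- \frac{1}{37}\right) = - \frac{q}{409} + \left(2 + 14 + 392\right) \left(- \frac{1}{37}\right) = - \frac{q}{409} + 408 \left(- \frac{1}{37}\right) = - \frac{q}{409} - \frac{408}{37} = - \frac{408}{37} - \frac{q}{409}$)
$\frac{1}{a{\left(O \right)}} = \frac{1}{- \frac{408}{37} - - \frac{366}{409}} = \frac{1}{- \frac{408}{37} + \frac{366}{409}} = \frac{1}{- \frac{153330}{15133}} = - \frac{15133}{153330}$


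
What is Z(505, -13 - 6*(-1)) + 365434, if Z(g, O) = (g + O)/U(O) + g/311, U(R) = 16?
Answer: 909281271/2488 ≈ 3.6547e+5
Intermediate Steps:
Z(g, O) = O/16 + 327*g/4976 (Z(g, O) = (g + O)/16 + g/311 = (O + g)*(1/16) + g*(1/311) = (O/16 + g/16) + g/311 = O/16 + 327*g/4976)
Z(505, -13 - 6*(-1)) + 365434 = ((-13 - 6*(-1))/16 + (327/4976)*505) + 365434 = ((-13 + 6)/16 + 165135/4976) + 365434 = ((1/16)*(-7) + 165135/4976) + 365434 = (-7/16 + 165135/4976) + 365434 = 81479/2488 + 365434 = 909281271/2488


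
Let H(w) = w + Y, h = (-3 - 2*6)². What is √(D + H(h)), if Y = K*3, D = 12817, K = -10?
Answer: 2*√3253 ≈ 114.07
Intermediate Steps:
h = 225 (h = (-3 - 12)² = (-15)² = 225)
Y = -30 (Y = -10*3 = -30)
H(w) = -30 + w (H(w) = w - 30 = -30 + w)
√(D + H(h)) = √(12817 + (-30 + 225)) = √(12817 + 195) = √13012 = 2*√3253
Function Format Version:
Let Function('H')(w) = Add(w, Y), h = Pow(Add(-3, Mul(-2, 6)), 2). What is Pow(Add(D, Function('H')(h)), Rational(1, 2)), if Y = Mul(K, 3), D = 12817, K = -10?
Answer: Mul(2, Pow(3253, Rational(1, 2))) ≈ 114.07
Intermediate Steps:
h = 225 (h = Pow(Add(-3, -12), 2) = Pow(-15, 2) = 225)
Y = -30 (Y = Mul(-10, 3) = -30)
Function('H')(w) = Add(-30, w) (Function('H')(w) = Add(w, -30) = Add(-30, w))
Pow(Add(D, Function('H')(h)), Rational(1, 2)) = Pow(Add(12817, Add(-30, 225)), Rational(1, 2)) = Pow(Add(12817, 195), Rational(1, 2)) = Pow(13012, Rational(1, 2)) = Mul(2, Pow(3253, Rational(1, 2)))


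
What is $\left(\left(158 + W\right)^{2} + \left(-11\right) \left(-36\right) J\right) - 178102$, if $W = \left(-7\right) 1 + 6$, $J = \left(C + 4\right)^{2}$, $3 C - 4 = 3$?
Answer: $-137569$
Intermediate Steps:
$C = \frac{7}{3}$ ($C = \frac{4}{3} + \frac{1}{3} \cdot 3 = \frac{4}{3} + 1 = \frac{7}{3} \approx 2.3333$)
$J = \frac{361}{9}$ ($J = \left(\frac{7}{3} + 4\right)^{2} = \left(\frac{19}{3}\right)^{2} = \frac{361}{9} \approx 40.111$)
$W = -1$ ($W = -7 + 6 = -1$)
$\left(\left(158 + W\right)^{2} + \left(-11\right) \left(-36\right) J\right) - 178102 = \left(\left(158 - 1\right)^{2} + \left(-11\right) \left(-36\right) \frac{361}{9}\right) - 178102 = \left(157^{2} + 396 \cdot \frac{361}{9}\right) - 178102 = \left(24649 + 15884\right) - 178102 = 40533 - 178102 = -137569$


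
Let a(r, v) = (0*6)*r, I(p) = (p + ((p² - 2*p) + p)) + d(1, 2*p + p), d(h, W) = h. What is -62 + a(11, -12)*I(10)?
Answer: -62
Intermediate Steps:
I(p) = 1 + p² (I(p) = (p + ((p² - 2*p) + p)) + 1 = (p + (p² - p)) + 1 = p² + 1 = 1 + p²)
a(r, v) = 0 (a(r, v) = 0*r = 0)
-62 + a(11, -12)*I(10) = -62 + 0*(1 + 10²) = -62 + 0*(1 + 100) = -62 + 0*101 = -62 + 0 = -62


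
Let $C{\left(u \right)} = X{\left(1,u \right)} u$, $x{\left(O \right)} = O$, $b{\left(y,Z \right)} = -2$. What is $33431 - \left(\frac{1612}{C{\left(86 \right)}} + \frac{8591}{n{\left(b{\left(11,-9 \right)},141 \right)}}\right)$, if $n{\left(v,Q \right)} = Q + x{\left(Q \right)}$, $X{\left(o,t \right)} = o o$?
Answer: $\frac{404787601}{12126} \approx 33382.0$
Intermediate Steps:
$X{\left(o,t \right)} = o^{2}$
$n{\left(v,Q \right)} = 2 Q$ ($n{\left(v,Q \right)} = Q + Q = 2 Q$)
$C{\left(u \right)} = u$ ($C{\left(u \right)} = 1^{2} u = 1 u = u$)
$33431 - \left(\frac{1612}{C{\left(86 \right)}} + \frac{8591}{n{\left(b{\left(11,-9 \right)},141 \right)}}\right) = 33431 - \left(\frac{806}{43} + \frac{8591}{282}\right) = 33431 - \frac{596705}{12126} = \frac{404787601}{12126}$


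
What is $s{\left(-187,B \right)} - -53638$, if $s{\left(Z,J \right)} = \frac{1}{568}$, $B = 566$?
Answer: $\frac{30466385}{568} \approx 53638.0$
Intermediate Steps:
$s{\left(Z,J \right)} = \frac{1}{568}$
$s{\left(-187,B \right)} - -53638 = \frac{1}{568} - -53638 = \frac{1}{568} + 53638 = \frac{30466385}{568}$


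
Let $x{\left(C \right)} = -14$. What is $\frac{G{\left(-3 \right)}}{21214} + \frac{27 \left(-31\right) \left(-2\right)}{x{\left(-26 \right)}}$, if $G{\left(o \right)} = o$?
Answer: $- \frac{17756139}{148498} \approx -119.57$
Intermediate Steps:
$\frac{G{\left(-3 \right)}}{21214} + \frac{27 \left(-31\right) \left(-2\right)}{x{\left(-26 \right)}} = - \frac{3}{21214} + \frac{27 \left(-31\right) \left(-2\right)}{-14} = \left(-3\right) \frac{1}{21214} + \left(-837\right) \left(-2\right) \left(- \frac{1}{14}\right) = - \frac{3}{21214} + 1674 \left(- \frac{1}{14}\right) = - \frac{3}{21214} - \frac{837}{7} = - \frac{17756139}{148498}$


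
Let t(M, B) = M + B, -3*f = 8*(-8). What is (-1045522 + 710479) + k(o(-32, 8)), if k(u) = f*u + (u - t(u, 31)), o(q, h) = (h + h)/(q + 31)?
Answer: -1006246/3 ≈ -3.3542e+5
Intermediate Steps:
f = 64/3 (f = -8*(-8)/3 = -⅓*(-64) = 64/3 ≈ 21.333)
o(q, h) = 2*h/(31 + q) (o(q, h) = (2*h)/(31 + q) = 2*h/(31 + q))
t(M, B) = B + M
k(u) = -31 + 64*u/3 (k(u) = 64*u/3 + (u - (31 + u)) = 64*u/3 + (u + (-31 - u)) = 64*u/3 - 31 = -31 + 64*u/3)
(-1045522 + 710479) + k(o(-32, 8)) = (-1045522 + 710479) + (-31 + 64*(2*8/(31 - 32))/3) = -335043 + (-31 + 64*(2*8/(-1))/3) = -335043 + (-31 + 64*(2*8*(-1))/3) = -335043 + (-31 + (64/3)*(-16)) = -335043 + (-31 - 1024/3) = -335043 - 1117/3 = -1006246/3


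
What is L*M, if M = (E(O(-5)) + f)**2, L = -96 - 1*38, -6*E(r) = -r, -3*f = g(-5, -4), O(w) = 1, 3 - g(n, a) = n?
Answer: -1675/2 ≈ -837.50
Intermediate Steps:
g(n, a) = 3 - n
f = -8/3 (f = -(3 - 1*(-5))/3 = -(3 + 5)/3 = -1/3*8 = -8/3 ≈ -2.6667)
E(r) = r/6 (E(r) = -(-1)*r/6 = r/6)
L = -134 (L = -96 - 38 = -134)
M = 25/4 (M = ((1/6)*1 - 8/3)**2 = (1/6 - 8/3)**2 = (-5/2)**2 = 25/4 ≈ 6.2500)
L*M = -134*25/4 = -1675/2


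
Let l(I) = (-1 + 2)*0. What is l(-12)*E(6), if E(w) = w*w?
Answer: 0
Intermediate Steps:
E(w) = w**2
l(I) = 0 (l(I) = 1*0 = 0)
l(-12)*E(6) = 0*6**2 = 0*36 = 0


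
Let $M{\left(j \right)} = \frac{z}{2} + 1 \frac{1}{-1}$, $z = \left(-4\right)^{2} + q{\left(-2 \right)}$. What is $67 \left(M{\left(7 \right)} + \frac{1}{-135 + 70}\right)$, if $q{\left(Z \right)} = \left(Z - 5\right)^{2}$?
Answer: $\frac{274231}{130} \approx 2109.5$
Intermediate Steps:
$q{\left(Z \right)} = \left(-5 + Z\right)^{2}$
$z = 65$ ($z = \left(-4\right)^{2} + \left(-5 - 2\right)^{2} = 16 + \left(-7\right)^{2} = 16 + 49 = 65$)
$M{\left(j \right)} = \frac{63}{2}$ ($M{\left(j \right)} = \frac{65}{2} + 1 \frac{1}{-1} = 65 \cdot \frac{1}{2} + 1 \left(-1\right) = \frac{65}{2} - 1 = \frac{63}{2}$)
$67 \left(M{\left(7 \right)} + \frac{1}{-135 + 70}\right) = 67 \left(\frac{63}{2} + \frac{1}{-135 + 70}\right) = 67 \left(\frac{63}{2} + \frac{1}{-65}\right) = 67 \left(\frac{63}{2} - \frac{1}{65}\right) = 67 \cdot \frac{4093}{130} = \frac{274231}{130}$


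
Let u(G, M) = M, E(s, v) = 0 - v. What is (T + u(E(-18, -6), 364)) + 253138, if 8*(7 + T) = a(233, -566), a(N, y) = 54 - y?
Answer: 507145/2 ≈ 2.5357e+5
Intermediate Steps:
E(s, v) = -v
T = 141/2 (T = -7 + (54 - 1*(-566))/8 = -7 + (54 + 566)/8 = -7 + (⅛)*620 = -7 + 155/2 = 141/2 ≈ 70.500)
(T + u(E(-18, -6), 364)) + 253138 = (141/2 + 364) + 253138 = 869/2 + 253138 = 507145/2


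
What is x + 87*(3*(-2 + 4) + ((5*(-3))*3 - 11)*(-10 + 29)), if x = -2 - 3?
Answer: -92051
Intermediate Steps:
x = -5
x + 87*(3*(-2 + 4) + ((5*(-3))*3 - 11)*(-10 + 29)) = -5 + 87*(3*(-2 + 4) + ((5*(-3))*3 - 11)*(-10 + 29)) = -5 + 87*(3*2 + (-15*3 - 11)*19) = -5 + 87*(6 + (-45 - 11)*19) = -5 + 87*(6 - 56*19) = -5 + 87*(6 - 1064) = -5 + 87*(-1058) = -5 - 92046 = -92051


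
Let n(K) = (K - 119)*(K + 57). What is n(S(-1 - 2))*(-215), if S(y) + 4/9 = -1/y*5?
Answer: 119419600/81 ≈ 1.4743e+6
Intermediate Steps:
S(y) = -4/9 - 5/y (S(y) = -4/9 - 1/y*5 = -4/9 - 5/y)
n(K) = (-119 + K)*(57 + K)
n(S(-1 - 2))*(-215) = (-6783 + (-4/9 - 5/(-1 - 2))² - 62*(-4/9 - 5/(-1 - 2)))*(-215) = (-6783 + (-4/9 - 5/(-3))² - 62*(-4/9 - 5/(-3)))*(-215) = (-6783 + (-4/9 - 5*(-⅓))² - 62*(-4/9 - 5*(-⅓)))*(-215) = (-6783 + (-4/9 + 5/3)² - 62*(-4/9 + 5/3))*(-215) = (-6783 + (11/9)² - 62*11/9)*(-215) = (-6783 + 121/81 - 682/9)*(-215) = -555440/81*(-215) = 119419600/81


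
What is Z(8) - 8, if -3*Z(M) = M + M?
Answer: -40/3 ≈ -13.333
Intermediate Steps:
Z(M) = -2*M/3 (Z(M) = -(M + M)/3 = -2*M/3)
Z(8) - 8 = -⅔*8 - 8 = -16/3 - 8 = -40/3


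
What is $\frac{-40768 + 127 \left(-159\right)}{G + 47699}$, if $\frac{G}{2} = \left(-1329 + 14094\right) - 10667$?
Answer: $- \frac{60961}{51895} \approx -1.1747$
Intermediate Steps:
$G = 4196$ ($G = 2 \left(\left(-1329 + 14094\right) - 10667\right) = 2 \left(12765 - 10667\right) = 2 \cdot 2098 = 4196$)
$\frac{-40768 + 127 \left(-159\right)}{G + 47699} = \frac{-40768 + 127 \left(-159\right)}{4196 + 47699} = \frac{-40768 - 20193}{51895} = \left(-60961\right) \frac{1}{51895} = - \frac{60961}{51895}$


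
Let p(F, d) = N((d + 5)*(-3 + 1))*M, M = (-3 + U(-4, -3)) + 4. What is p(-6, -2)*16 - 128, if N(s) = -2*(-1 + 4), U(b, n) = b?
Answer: 160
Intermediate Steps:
N(s) = -6 (N(s) = -2*3 = -6)
M = -3 (M = (-3 - 4) + 4 = -7 + 4 = -3)
p(F, d) = 18 (p(F, d) = -6*(-3) = 18)
p(-6, -2)*16 - 128 = 18*16 - 128 = 288 - 128 = 160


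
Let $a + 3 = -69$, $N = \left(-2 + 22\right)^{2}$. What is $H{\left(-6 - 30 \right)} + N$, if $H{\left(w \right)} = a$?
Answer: $328$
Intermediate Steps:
$N = 400$ ($N = 20^{2} = 400$)
$a = -72$ ($a = -3 - 69 = -72$)
$H{\left(w \right)} = -72$
$H{\left(-6 - 30 \right)} + N = -72 + 400 = 328$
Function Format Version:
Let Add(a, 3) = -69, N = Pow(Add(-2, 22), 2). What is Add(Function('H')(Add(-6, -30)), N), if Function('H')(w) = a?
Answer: 328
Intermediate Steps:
N = 400 (N = Pow(20, 2) = 400)
a = -72 (a = Add(-3, -69) = -72)
Function('H')(w) = -72
Add(Function('H')(Add(-6, -30)), N) = Add(-72, 400) = 328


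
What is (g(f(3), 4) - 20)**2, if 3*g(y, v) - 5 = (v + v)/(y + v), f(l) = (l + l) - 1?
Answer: 237169/729 ≈ 325.33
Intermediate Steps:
f(l) = -1 + 2*l (f(l) = 2*l - 1 = -1 + 2*l)
g(y, v) = 5/3 + 2*v/(3*(v + y)) (g(y, v) = 5/3 + ((v + v)/(y + v))/3 = 5/3 + ((2*v)/(v + y))/3 = 5/3 + (2*v/(v + y))/3 = 5/3 + 2*v/(3*(v + y)))
(g(f(3), 4) - 20)**2 = ((5*(-1 + 2*3) + 7*4)/(3*(4 + (-1 + 2*3))) - 20)**2 = ((5*(-1 + 6) + 28)/(3*(4 + (-1 + 6))) - 20)**2 = ((5*5 + 28)/(3*(4 + 5)) - 20)**2 = ((1/3)*(25 + 28)/9 - 20)**2 = ((1/3)*(1/9)*53 - 20)**2 = (53/27 - 20)**2 = (-487/27)**2 = 237169/729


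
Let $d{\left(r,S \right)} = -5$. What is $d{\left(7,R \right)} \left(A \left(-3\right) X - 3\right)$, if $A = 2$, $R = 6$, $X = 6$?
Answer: $195$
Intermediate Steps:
$d{\left(7,R \right)} \left(A \left(-3\right) X - 3\right) = - 5 \left(2 \left(-3\right) 6 - 3\right) = - 5 \left(\left(-6\right) 6 - 3\right) = - 5 \left(-36 - 3\right) = \left(-5\right) \left(-39\right) = 195$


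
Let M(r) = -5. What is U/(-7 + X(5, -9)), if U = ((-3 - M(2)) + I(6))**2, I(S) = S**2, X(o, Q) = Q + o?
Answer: -1444/11 ≈ -131.27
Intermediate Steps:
U = 1444 (U = ((-3 - 1*(-5)) + 6**2)**2 = ((-3 + 5) + 36)**2 = (2 + 36)**2 = 38**2 = 1444)
U/(-7 + X(5, -9)) = 1444/(-7 + (-9 + 5)) = 1444/(-7 - 4) = 1444/(-11) = 1444*(-1/11) = -1444/11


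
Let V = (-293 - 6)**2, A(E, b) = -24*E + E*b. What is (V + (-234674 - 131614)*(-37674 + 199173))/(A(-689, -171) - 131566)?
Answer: -59155056311/2789 ≈ -2.1210e+7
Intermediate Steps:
V = 89401 (V = (-299)**2 = 89401)
(V + (-234674 - 131614)*(-37674 + 199173))/(A(-689, -171) - 131566) = (89401 + (-234674 - 131614)*(-37674 + 199173))/(-689*(-24 - 171) - 131566) = (89401 - 366288*161499)/(-689*(-195) - 131566) = (89401 - 59155145712)/(134355 - 131566) = -59155056311/2789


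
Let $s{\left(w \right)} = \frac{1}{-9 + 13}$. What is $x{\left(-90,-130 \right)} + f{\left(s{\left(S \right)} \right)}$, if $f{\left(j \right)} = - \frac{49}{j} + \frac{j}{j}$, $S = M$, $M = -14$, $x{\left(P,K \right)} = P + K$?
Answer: $-415$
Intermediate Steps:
$x{\left(P,K \right)} = K + P$
$S = -14$
$s{\left(w \right)} = \frac{1}{4}$
$f{\left(j \right)} = 1 - \frac{49}{j}$ ($f{\left(j \right)} = - \frac{49}{j} + 1 = 1 - \frac{49}{j}$)
$x{\left(-90,-130 \right)} + f{\left(s{\left(S \right)} \right)} = \left(-130 - 90\right) + \frac{1}{\frac{1}{4}} \left(-49 + \frac{1}{4}\right) = -220 + 4 \left(- \frac{195}{4}\right) = -220 - 195 = -415$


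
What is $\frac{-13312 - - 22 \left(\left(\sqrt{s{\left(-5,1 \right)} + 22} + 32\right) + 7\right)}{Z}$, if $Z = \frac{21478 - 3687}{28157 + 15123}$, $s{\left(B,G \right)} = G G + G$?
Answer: $- \frac{539009120}{17791} + \frac{1904320 \sqrt{6}}{17791} \approx -30035.0$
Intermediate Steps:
$s{\left(B,G \right)} = G + G^{2}$ ($s{\left(B,G \right)} = G^{2} + G = G + G^{2}$)
$Z = \frac{17791}{43280} \approx 0.41107$
$\frac{-13312 - - 22 \left(\left(\sqrt{s{\left(-5,1 \right)} + 22} + 32\right) + 7\right)}{Z} = \frac{-13312 - - 22 \left(\left(\sqrt{1 \left(1 + 1\right) + 22} + 32\right) + 7\right)}{\frac{17791}{43280}} = \left(-13312 - - 22 \left(\left(\sqrt{1 \cdot 2 + 22} + 32\right) + 7\right)\right) \frac{43280}{17791} = \left(-13312 - - 22 \left(\left(\sqrt{2 + 22} + 32\right) + 7\right)\right) \frac{43280}{17791} = \left(-13312 - - 22 \left(\left(\sqrt{24} + 32\right) + 7\right)\right) \frac{43280}{17791} = \left(-13312 - - 22 \left(\left(2 \sqrt{6} + 32\right) + 7\right)\right) \frac{43280}{17791} = \left(-13312 - - 22 \left(\left(32 + 2 \sqrt{6}\right) + 7\right)\right) \frac{43280}{17791} = \left(-13312 - - 22 \left(39 + 2 \sqrt{6}\right)\right) \frac{43280}{17791} = \left(-13312 - \left(-858 - 44 \sqrt{6}\right)\right) \frac{43280}{17791} = \left(-13312 + \left(858 + 44 \sqrt{6}\right)\right) \frac{43280}{17791} = \left(-12454 + 44 \sqrt{6}\right) \frac{43280}{17791} = - \frac{539009120}{17791} + \frac{1904320 \sqrt{6}}{17791}$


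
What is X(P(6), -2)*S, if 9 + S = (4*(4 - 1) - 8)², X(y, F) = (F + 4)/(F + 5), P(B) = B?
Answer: 14/3 ≈ 4.6667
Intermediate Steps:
X(y, F) = (4 + F)/(5 + F)
S = 7 (S = -9 + (4*(4 - 1) - 8)² = -9 + (4*3 - 8)² = -9 + (12 - 8)² = -9 + 4² = -9 + 16 = 7)
X(P(6), -2)*S = ((4 - 2)/(5 - 2))*7 = (2/3)*7 = ((⅓)*2)*7 = (⅔)*7 = 14/3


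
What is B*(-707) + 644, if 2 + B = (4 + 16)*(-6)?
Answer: 86898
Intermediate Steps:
B = -122 (B = -2 + (4 + 16)*(-6) = -2 + 20*(-6) = -2 - 120 = -122)
B*(-707) + 644 = -122*(-707) + 644 = 86254 + 644 = 86898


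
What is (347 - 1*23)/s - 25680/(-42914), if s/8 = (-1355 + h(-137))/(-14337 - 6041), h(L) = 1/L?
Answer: 2428469330421/3983191652 ≈ 609.68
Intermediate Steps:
s = 742544/1395893 (s = 8*((-1355 + 1/(-137))/(-14337 - 6041)) = 8*((-1355 - 1/137)/(-20378)) = 8*(-185636/137*(-1/20378)) = 8*(92818/1395893) = 742544/1395893 ≈ 0.53195)
(347 - 1*23)/s - 25680/(-42914) = (347 - 1*23)/(742544/1395893) - 25680/(-42914) = (347 - 23)*(1395893/742544) - 25680*(-1/42914) = 324*(1395893/742544) + 12840/21457 = 113067333/185636 + 12840/21457 = 2428469330421/3983191652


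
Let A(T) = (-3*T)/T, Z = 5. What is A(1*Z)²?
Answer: 9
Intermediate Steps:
A(T) = -3
A(1*Z)² = (-3)² = 9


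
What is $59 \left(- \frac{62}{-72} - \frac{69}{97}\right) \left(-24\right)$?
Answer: $- \frac{61714}{291} \approx -212.08$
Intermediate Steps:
$59 \left(- \frac{62}{-72} - \frac{69}{97}\right) \left(-24\right) = 59 \left(\left(-62\right) \left(- \frac{1}{72}\right) - \frac{69}{97}\right) \left(-24\right) = 59 \left(\frac{31}{36} - \frac{69}{97}\right) \left(-24\right) = 59 \cdot \frac{523}{3492} \left(-24\right) = \frac{30857}{3492} \left(-24\right) = - \frac{61714}{291}$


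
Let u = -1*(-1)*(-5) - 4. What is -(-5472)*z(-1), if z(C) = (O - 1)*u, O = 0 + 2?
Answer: -49248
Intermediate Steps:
O = 2
u = -9 (u = 1*(-5) - 4 = -5 - 4 = -9)
z(C) = -9 (z(C) = (2 - 1)*(-9) = 1*(-9) = -9)
-(-5472)*z(-1) = -(-5472)*(-9) = -5472*9 = -49248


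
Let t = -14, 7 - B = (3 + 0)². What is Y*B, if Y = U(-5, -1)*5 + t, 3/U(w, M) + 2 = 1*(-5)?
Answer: 226/7 ≈ 32.286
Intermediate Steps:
U(w, M) = -3/7 (U(w, M) = 3/(-2 + 1*(-5)) = 3/(-2 - 5) = 3/(-7) = 3*(-⅐) = -3/7)
B = -2 (B = 7 - (3 + 0)² = 7 - 1*3² = 7 - 1*9 = 7 - 9 = -2)
Y = -113/7 (Y = -3/7*5 - 14 = -15/7 - 14 = -113/7 ≈ -16.143)
Y*B = -113/7*(-2) = 226/7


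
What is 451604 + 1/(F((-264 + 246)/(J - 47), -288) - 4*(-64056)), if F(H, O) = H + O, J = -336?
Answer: 44267807404007/98023506 ≈ 4.5160e+5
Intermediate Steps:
451604 + 1/(F((-264 + 246)/(J - 47), -288) - 4*(-64056)) = 451604 + 1/(((-264 + 246)/(-336 - 47) - 288) - 4*(-64056)) = 451604 + 1/((-18/(-383) - 288) + 256224) = 451604 + 1/((-18*(-1/383) - 288) + 256224) = 451604 + 1/((18/383 - 288) + 256224) = 451604 + 1/(-110286/383 + 256224) = 451604 + 1/(98023506/383) = 451604 + 383/98023506 = 44267807404007/98023506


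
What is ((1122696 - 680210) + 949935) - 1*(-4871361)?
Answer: 6263782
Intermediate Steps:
((1122696 - 680210) + 949935) - 1*(-4871361) = (442486 + 949935) + 4871361 = 1392421 + 4871361 = 6263782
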